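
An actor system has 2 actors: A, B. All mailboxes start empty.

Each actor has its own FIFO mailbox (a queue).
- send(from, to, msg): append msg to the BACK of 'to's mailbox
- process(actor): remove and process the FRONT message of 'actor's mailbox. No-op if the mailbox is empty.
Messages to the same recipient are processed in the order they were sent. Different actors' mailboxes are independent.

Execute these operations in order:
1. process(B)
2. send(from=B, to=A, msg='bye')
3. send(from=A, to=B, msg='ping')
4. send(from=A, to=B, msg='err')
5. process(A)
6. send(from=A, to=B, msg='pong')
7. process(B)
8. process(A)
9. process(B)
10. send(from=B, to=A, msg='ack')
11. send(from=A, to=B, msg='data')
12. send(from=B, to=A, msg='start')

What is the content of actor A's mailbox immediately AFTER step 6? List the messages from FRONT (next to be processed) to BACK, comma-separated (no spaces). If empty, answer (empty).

After 1 (process(B)): A:[] B:[]
After 2 (send(from=B, to=A, msg='bye')): A:[bye] B:[]
After 3 (send(from=A, to=B, msg='ping')): A:[bye] B:[ping]
After 4 (send(from=A, to=B, msg='err')): A:[bye] B:[ping,err]
After 5 (process(A)): A:[] B:[ping,err]
After 6 (send(from=A, to=B, msg='pong')): A:[] B:[ping,err,pong]

(empty)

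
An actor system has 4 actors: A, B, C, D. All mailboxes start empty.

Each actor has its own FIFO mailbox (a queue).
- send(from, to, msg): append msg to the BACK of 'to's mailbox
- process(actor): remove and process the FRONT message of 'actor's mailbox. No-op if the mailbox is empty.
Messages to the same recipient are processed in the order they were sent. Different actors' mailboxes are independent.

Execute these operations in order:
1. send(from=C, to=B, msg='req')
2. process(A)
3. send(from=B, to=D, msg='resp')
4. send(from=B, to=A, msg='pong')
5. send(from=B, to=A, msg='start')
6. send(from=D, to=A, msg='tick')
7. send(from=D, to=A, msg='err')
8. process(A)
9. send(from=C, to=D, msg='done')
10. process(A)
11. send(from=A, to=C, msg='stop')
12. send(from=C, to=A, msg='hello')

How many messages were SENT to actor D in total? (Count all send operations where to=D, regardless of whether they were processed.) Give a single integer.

After 1 (send(from=C, to=B, msg='req')): A:[] B:[req] C:[] D:[]
After 2 (process(A)): A:[] B:[req] C:[] D:[]
After 3 (send(from=B, to=D, msg='resp')): A:[] B:[req] C:[] D:[resp]
After 4 (send(from=B, to=A, msg='pong')): A:[pong] B:[req] C:[] D:[resp]
After 5 (send(from=B, to=A, msg='start')): A:[pong,start] B:[req] C:[] D:[resp]
After 6 (send(from=D, to=A, msg='tick')): A:[pong,start,tick] B:[req] C:[] D:[resp]
After 7 (send(from=D, to=A, msg='err')): A:[pong,start,tick,err] B:[req] C:[] D:[resp]
After 8 (process(A)): A:[start,tick,err] B:[req] C:[] D:[resp]
After 9 (send(from=C, to=D, msg='done')): A:[start,tick,err] B:[req] C:[] D:[resp,done]
After 10 (process(A)): A:[tick,err] B:[req] C:[] D:[resp,done]
After 11 (send(from=A, to=C, msg='stop')): A:[tick,err] B:[req] C:[stop] D:[resp,done]
After 12 (send(from=C, to=A, msg='hello')): A:[tick,err,hello] B:[req] C:[stop] D:[resp,done]

Answer: 2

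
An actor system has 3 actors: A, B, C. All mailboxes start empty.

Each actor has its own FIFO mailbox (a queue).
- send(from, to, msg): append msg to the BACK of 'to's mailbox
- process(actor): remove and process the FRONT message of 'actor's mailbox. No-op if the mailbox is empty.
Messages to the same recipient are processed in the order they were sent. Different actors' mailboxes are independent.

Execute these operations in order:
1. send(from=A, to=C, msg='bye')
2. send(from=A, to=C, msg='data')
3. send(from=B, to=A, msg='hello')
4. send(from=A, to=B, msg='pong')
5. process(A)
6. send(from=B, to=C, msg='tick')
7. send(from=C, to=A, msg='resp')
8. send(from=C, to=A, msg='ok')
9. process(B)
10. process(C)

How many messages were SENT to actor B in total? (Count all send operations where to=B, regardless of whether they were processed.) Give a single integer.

After 1 (send(from=A, to=C, msg='bye')): A:[] B:[] C:[bye]
After 2 (send(from=A, to=C, msg='data')): A:[] B:[] C:[bye,data]
After 3 (send(from=B, to=A, msg='hello')): A:[hello] B:[] C:[bye,data]
After 4 (send(from=A, to=B, msg='pong')): A:[hello] B:[pong] C:[bye,data]
After 5 (process(A)): A:[] B:[pong] C:[bye,data]
After 6 (send(from=B, to=C, msg='tick')): A:[] B:[pong] C:[bye,data,tick]
After 7 (send(from=C, to=A, msg='resp')): A:[resp] B:[pong] C:[bye,data,tick]
After 8 (send(from=C, to=A, msg='ok')): A:[resp,ok] B:[pong] C:[bye,data,tick]
After 9 (process(B)): A:[resp,ok] B:[] C:[bye,data,tick]
After 10 (process(C)): A:[resp,ok] B:[] C:[data,tick]

Answer: 1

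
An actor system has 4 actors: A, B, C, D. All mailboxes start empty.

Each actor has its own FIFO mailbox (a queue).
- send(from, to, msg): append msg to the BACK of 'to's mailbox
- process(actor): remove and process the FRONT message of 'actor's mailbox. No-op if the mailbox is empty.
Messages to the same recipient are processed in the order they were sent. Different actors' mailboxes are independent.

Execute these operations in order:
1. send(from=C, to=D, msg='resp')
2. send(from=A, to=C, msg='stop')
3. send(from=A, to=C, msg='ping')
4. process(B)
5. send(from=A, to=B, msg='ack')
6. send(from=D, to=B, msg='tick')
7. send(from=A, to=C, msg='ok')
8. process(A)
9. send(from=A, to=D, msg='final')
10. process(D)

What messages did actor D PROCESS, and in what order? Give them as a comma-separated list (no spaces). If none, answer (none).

Answer: resp

Derivation:
After 1 (send(from=C, to=D, msg='resp')): A:[] B:[] C:[] D:[resp]
After 2 (send(from=A, to=C, msg='stop')): A:[] B:[] C:[stop] D:[resp]
After 3 (send(from=A, to=C, msg='ping')): A:[] B:[] C:[stop,ping] D:[resp]
After 4 (process(B)): A:[] B:[] C:[stop,ping] D:[resp]
After 5 (send(from=A, to=B, msg='ack')): A:[] B:[ack] C:[stop,ping] D:[resp]
After 6 (send(from=D, to=B, msg='tick')): A:[] B:[ack,tick] C:[stop,ping] D:[resp]
After 7 (send(from=A, to=C, msg='ok')): A:[] B:[ack,tick] C:[stop,ping,ok] D:[resp]
After 8 (process(A)): A:[] B:[ack,tick] C:[stop,ping,ok] D:[resp]
After 9 (send(from=A, to=D, msg='final')): A:[] B:[ack,tick] C:[stop,ping,ok] D:[resp,final]
After 10 (process(D)): A:[] B:[ack,tick] C:[stop,ping,ok] D:[final]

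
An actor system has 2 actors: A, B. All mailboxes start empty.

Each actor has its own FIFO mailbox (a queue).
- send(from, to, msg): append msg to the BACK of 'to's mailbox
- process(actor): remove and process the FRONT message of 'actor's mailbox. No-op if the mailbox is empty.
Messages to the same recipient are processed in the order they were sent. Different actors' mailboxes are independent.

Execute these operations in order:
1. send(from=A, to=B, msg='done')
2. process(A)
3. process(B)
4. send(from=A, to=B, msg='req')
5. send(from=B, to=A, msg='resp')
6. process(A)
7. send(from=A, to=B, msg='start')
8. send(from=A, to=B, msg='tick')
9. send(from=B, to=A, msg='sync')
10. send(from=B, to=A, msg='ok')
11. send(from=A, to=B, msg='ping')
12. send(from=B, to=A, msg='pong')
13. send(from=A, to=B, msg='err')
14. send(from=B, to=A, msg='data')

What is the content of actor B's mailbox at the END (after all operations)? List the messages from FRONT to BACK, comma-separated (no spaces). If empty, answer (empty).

Answer: req,start,tick,ping,err

Derivation:
After 1 (send(from=A, to=B, msg='done')): A:[] B:[done]
After 2 (process(A)): A:[] B:[done]
After 3 (process(B)): A:[] B:[]
After 4 (send(from=A, to=B, msg='req')): A:[] B:[req]
After 5 (send(from=B, to=A, msg='resp')): A:[resp] B:[req]
After 6 (process(A)): A:[] B:[req]
After 7 (send(from=A, to=B, msg='start')): A:[] B:[req,start]
After 8 (send(from=A, to=B, msg='tick')): A:[] B:[req,start,tick]
After 9 (send(from=B, to=A, msg='sync')): A:[sync] B:[req,start,tick]
After 10 (send(from=B, to=A, msg='ok')): A:[sync,ok] B:[req,start,tick]
After 11 (send(from=A, to=B, msg='ping')): A:[sync,ok] B:[req,start,tick,ping]
After 12 (send(from=B, to=A, msg='pong')): A:[sync,ok,pong] B:[req,start,tick,ping]
After 13 (send(from=A, to=B, msg='err')): A:[sync,ok,pong] B:[req,start,tick,ping,err]
After 14 (send(from=B, to=A, msg='data')): A:[sync,ok,pong,data] B:[req,start,tick,ping,err]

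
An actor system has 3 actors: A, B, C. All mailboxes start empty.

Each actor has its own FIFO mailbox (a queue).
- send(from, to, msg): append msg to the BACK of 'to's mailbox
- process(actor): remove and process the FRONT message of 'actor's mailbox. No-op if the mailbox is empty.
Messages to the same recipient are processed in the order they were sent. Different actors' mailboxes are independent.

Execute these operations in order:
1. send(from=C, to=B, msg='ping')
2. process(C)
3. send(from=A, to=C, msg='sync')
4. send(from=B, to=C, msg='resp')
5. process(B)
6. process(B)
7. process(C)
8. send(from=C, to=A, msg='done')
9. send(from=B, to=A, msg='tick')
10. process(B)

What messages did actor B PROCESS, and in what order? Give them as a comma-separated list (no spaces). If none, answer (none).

Answer: ping

Derivation:
After 1 (send(from=C, to=B, msg='ping')): A:[] B:[ping] C:[]
After 2 (process(C)): A:[] B:[ping] C:[]
After 3 (send(from=A, to=C, msg='sync')): A:[] B:[ping] C:[sync]
After 4 (send(from=B, to=C, msg='resp')): A:[] B:[ping] C:[sync,resp]
After 5 (process(B)): A:[] B:[] C:[sync,resp]
After 6 (process(B)): A:[] B:[] C:[sync,resp]
After 7 (process(C)): A:[] B:[] C:[resp]
After 8 (send(from=C, to=A, msg='done')): A:[done] B:[] C:[resp]
After 9 (send(from=B, to=A, msg='tick')): A:[done,tick] B:[] C:[resp]
After 10 (process(B)): A:[done,tick] B:[] C:[resp]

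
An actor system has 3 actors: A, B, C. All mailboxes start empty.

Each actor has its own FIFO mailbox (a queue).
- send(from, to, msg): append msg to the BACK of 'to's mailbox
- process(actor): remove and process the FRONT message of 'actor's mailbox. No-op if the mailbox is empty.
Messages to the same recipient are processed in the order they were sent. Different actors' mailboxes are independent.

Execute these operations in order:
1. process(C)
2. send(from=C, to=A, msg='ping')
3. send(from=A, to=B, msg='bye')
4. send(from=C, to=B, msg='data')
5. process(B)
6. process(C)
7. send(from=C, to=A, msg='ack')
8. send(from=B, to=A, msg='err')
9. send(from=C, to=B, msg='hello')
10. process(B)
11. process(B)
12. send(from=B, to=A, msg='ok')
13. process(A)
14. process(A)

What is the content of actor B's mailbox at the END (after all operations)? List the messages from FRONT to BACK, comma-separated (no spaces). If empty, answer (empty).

After 1 (process(C)): A:[] B:[] C:[]
After 2 (send(from=C, to=A, msg='ping')): A:[ping] B:[] C:[]
After 3 (send(from=A, to=B, msg='bye')): A:[ping] B:[bye] C:[]
After 4 (send(from=C, to=B, msg='data')): A:[ping] B:[bye,data] C:[]
After 5 (process(B)): A:[ping] B:[data] C:[]
After 6 (process(C)): A:[ping] B:[data] C:[]
After 7 (send(from=C, to=A, msg='ack')): A:[ping,ack] B:[data] C:[]
After 8 (send(from=B, to=A, msg='err')): A:[ping,ack,err] B:[data] C:[]
After 9 (send(from=C, to=B, msg='hello')): A:[ping,ack,err] B:[data,hello] C:[]
After 10 (process(B)): A:[ping,ack,err] B:[hello] C:[]
After 11 (process(B)): A:[ping,ack,err] B:[] C:[]
After 12 (send(from=B, to=A, msg='ok')): A:[ping,ack,err,ok] B:[] C:[]
After 13 (process(A)): A:[ack,err,ok] B:[] C:[]
After 14 (process(A)): A:[err,ok] B:[] C:[]

Answer: (empty)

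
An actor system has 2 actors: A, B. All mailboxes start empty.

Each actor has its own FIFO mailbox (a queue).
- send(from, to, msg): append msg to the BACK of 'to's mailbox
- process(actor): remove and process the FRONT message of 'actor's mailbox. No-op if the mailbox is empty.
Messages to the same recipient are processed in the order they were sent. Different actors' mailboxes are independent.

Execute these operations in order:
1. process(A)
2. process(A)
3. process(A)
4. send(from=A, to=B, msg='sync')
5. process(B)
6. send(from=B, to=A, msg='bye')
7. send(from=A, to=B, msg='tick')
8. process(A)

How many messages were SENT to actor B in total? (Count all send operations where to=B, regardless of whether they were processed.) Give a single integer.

After 1 (process(A)): A:[] B:[]
After 2 (process(A)): A:[] B:[]
After 3 (process(A)): A:[] B:[]
After 4 (send(from=A, to=B, msg='sync')): A:[] B:[sync]
After 5 (process(B)): A:[] B:[]
After 6 (send(from=B, to=A, msg='bye')): A:[bye] B:[]
After 7 (send(from=A, to=B, msg='tick')): A:[bye] B:[tick]
After 8 (process(A)): A:[] B:[tick]

Answer: 2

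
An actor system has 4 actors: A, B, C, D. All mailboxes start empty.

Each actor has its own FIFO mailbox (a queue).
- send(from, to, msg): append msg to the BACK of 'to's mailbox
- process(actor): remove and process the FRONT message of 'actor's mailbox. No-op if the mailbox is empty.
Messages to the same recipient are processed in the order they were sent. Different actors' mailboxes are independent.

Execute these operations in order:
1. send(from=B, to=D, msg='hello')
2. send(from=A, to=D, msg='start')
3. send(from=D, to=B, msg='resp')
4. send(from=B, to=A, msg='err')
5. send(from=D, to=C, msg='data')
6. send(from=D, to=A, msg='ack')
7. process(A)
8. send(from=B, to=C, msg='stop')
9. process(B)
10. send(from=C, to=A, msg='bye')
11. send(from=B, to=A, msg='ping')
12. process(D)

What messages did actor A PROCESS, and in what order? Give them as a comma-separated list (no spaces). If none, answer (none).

Answer: err

Derivation:
After 1 (send(from=B, to=D, msg='hello')): A:[] B:[] C:[] D:[hello]
After 2 (send(from=A, to=D, msg='start')): A:[] B:[] C:[] D:[hello,start]
After 3 (send(from=D, to=B, msg='resp')): A:[] B:[resp] C:[] D:[hello,start]
After 4 (send(from=B, to=A, msg='err')): A:[err] B:[resp] C:[] D:[hello,start]
After 5 (send(from=D, to=C, msg='data')): A:[err] B:[resp] C:[data] D:[hello,start]
After 6 (send(from=D, to=A, msg='ack')): A:[err,ack] B:[resp] C:[data] D:[hello,start]
After 7 (process(A)): A:[ack] B:[resp] C:[data] D:[hello,start]
After 8 (send(from=B, to=C, msg='stop')): A:[ack] B:[resp] C:[data,stop] D:[hello,start]
After 9 (process(B)): A:[ack] B:[] C:[data,stop] D:[hello,start]
After 10 (send(from=C, to=A, msg='bye')): A:[ack,bye] B:[] C:[data,stop] D:[hello,start]
After 11 (send(from=B, to=A, msg='ping')): A:[ack,bye,ping] B:[] C:[data,stop] D:[hello,start]
After 12 (process(D)): A:[ack,bye,ping] B:[] C:[data,stop] D:[start]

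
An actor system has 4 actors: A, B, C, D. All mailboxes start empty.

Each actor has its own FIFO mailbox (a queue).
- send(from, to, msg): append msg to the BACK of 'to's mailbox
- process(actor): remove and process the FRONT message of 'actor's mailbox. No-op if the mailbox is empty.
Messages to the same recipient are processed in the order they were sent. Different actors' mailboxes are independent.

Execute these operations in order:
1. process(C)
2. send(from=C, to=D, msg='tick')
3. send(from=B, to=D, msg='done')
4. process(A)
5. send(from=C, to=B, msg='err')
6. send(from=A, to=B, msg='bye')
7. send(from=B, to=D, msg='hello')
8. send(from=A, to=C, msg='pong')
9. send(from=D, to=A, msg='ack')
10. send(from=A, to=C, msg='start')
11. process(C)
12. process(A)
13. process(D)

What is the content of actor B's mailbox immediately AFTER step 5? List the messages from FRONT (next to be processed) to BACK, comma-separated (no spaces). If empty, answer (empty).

After 1 (process(C)): A:[] B:[] C:[] D:[]
After 2 (send(from=C, to=D, msg='tick')): A:[] B:[] C:[] D:[tick]
After 3 (send(from=B, to=D, msg='done')): A:[] B:[] C:[] D:[tick,done]
After 4 (process(A)): A:[] B:[] C:[] D:[tick,done]
After 5 (send(from=C, to=B, msg='err')): A:[] B:[err] C:[] D:[tick,done]

err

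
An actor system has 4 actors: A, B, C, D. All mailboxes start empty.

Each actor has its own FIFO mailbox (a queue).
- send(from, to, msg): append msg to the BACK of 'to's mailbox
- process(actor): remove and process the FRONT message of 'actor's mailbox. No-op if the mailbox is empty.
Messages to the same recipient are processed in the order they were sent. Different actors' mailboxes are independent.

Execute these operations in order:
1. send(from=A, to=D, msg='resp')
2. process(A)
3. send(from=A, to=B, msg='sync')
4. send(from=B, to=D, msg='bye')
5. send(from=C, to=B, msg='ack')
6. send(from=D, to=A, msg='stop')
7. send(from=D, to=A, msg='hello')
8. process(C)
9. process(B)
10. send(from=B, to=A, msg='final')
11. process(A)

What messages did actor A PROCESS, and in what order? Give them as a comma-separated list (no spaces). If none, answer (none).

Answer: stop

Derivation:
After 1 (send(from=A, to=D, msg='resp')): A:[] B:[] C:[] D:[resp]
After 2 (process(A)): A:[] B:[] C:[] D:[resp]
After 3 (send(from=A, to=B, msg='sync')): A:[] B:[sync] C:[] D:[resp]
After 4 (send(from=B, to=D, msg='bye')): A:[] B:[sync] C:[] D:[resp,bye]
After 5 (send(from=C, to=B, msg='ack')): A:[] B:[sync,ack] C:[] D:[resp,bye]
After 6 (send(from=D, to=A, msg='stop')): A:[stop] B:[sync,ack] C:[] D:[resp,bye]
After 7 (send(from=D, to=A, msg='hello')): A:[stop,hello] B:[sync,ack] C:[] D:[resp,bye]
After 8 (process(C)): A:[stop,hello] B:[sync,ack] C:[] D:[resp,bye]
After 9 (process(B)): A:[stop,hello] B:[ack] C:[] D:[resp,bye]
After 10 (send(from=B, to=A, msg='final')): A:[stop,hello,final] B:[ack] C:[] D:[resp,bye]
After 11 (process(A)): A:[hello,final] B:[ack] C:[] D:[resp,bye]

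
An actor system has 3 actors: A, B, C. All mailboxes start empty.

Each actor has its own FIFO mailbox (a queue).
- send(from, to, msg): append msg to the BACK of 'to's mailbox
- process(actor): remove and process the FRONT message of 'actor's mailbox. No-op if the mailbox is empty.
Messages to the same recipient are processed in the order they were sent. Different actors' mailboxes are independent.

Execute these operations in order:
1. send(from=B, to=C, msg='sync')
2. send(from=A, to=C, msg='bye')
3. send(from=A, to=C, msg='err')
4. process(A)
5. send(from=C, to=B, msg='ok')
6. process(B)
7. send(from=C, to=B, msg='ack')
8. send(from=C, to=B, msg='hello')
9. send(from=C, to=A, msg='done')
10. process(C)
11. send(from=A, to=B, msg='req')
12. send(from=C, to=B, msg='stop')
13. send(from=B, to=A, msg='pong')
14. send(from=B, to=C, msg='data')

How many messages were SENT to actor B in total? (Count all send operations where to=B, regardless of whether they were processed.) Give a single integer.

Answer: 5

Derivation:
After 1 (send(from=B, to=C, msg='sync')): A:[] B:[] C:[sync]
After 2 (send(from=A, to=C, msg='bye')): A:[] B:[] C:[sync,bye]
After 3 (send(from=A, to=C, msg='err')): A:[] B:[] C:[sync,bye,err]
After 4 (process(A)): A:[] B:[] C:[sync,bye,err]
After 5 (send(from=C, to=B, msg='ok')): A:[] B:[ok] C:[sync,bye,err]
After 6 (process(B)): A:[] B:[] C:[sync,bye,err]
After 7 (send(from=C, to=B, msg='ack')): A:[] B:[ack] C:[sync,bye,err]
After 8 (send(from=C, to=B, msg='hello')): A:[] B:[ack,hello] C:[sync,bye,err]
After 9 (send(from=C, to=A, msg='done')): A:[done] B:[ack,hello] C:[sync,bye,err]
After 10 (process(C)): A:[done] B:[ack,hello] C:[bye,err]
After 11 (send(from=A, to=B, msg='req')): A:[done] B:[ack,hello,req] C:[bye,err]
After 12 (send(from=C, to=B, msg='stop')): A:[done] B:[ack,hello,req,stop] C:[bye,err]
After 13 (send(from=B, to=A, msg='pong')): A:[done,pong] B:[ack,hello,req,stop] C:[bye,err]
After 14 (send(from=B, to=C, msg='data')): A:[done,pong] B:[ack,hello,req,stop] C:[bye,err,data]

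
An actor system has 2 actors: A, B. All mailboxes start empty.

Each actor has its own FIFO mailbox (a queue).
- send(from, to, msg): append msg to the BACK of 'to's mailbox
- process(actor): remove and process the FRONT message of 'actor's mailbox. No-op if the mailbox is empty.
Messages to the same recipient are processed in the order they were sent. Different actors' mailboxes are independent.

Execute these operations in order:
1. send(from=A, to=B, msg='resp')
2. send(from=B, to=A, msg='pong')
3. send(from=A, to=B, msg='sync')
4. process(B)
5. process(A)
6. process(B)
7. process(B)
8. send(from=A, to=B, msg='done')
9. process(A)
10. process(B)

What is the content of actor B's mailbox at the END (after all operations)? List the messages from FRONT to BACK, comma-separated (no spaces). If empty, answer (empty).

Answer: (empty)

Derivation:
After 1 (send(from=A, to=B, msg='resp')): A:[] B:[resp]
After 2 (send(from=B, to=A, msg='pong')): A:[pong] B:[resp]
After 3 (send(from=A, to=B, msg='sync')): A:[pong] B:[resp,sync]
After 4 (process(B)): A:[pong] B:[sync]
After 5 (process(A)): A:[] B:[sync]
After 6 (process(B)): A:[] B:[]
After 7 (process(B)): A:[] B:[]
After 8 (send(from=A, to=B, msg='done')): A:[] B:[done]
After 9 (process(A)): A:[] B:[done]
After 10 (process(B)): A:[] B:[]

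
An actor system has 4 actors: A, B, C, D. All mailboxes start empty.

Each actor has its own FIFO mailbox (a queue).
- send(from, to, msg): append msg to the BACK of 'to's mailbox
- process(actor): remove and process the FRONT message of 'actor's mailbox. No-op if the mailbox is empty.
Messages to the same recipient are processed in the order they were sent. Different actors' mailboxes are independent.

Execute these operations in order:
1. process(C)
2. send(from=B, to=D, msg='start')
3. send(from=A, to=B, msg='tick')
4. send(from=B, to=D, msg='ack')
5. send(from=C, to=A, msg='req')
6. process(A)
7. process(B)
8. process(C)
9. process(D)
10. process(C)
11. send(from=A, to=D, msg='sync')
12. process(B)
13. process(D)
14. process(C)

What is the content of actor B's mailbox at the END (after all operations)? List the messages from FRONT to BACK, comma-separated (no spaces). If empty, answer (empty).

After 1 (process(C)): A:[] B:[] C:[] D:[]
After 2 (send(from=B, to=D, msg='start')): A:[] B:[] C:[] D:[start]
After 3 (send(from=A, to=B, msg='tick')): A:[] B:[tick] C:[] D:[start]
After 4 (send(from=B, to=D, msg='ack')): A:[] B:[tick] C:[] D:[start,ack]
After 5 (send(from=C, to=A, msg='req')): A:[req] B:[tick] C:[] D:[start,ack]
After 6 (process(A)): A:[] B:[tick] C:[] D:[start,ack]
After 7 (process(B)): A:[] B:[] C:[] D:[start,ack]
After 8 (process(C)): A:[] B:[] C:[] D:[start,ack]
After 9 (process(D)): A:[] B:[] C:[] D:[ack]
After 10 (process(C)): A:[] B:[] C:[] D:[ack]
After 11 (send(from=A, to=D, msg='sync')): A:[] B:[] C:[] D:[ack,sync]
After 12 (process(B)): A:[] B:[] C:[] D:[ack,sync]
After 13 (process(D)): A:[] B:[] C:[] D:[sync]
After 14 (process(C)): A:[] B:[] C:[] D:[sync]

Answer: (empty)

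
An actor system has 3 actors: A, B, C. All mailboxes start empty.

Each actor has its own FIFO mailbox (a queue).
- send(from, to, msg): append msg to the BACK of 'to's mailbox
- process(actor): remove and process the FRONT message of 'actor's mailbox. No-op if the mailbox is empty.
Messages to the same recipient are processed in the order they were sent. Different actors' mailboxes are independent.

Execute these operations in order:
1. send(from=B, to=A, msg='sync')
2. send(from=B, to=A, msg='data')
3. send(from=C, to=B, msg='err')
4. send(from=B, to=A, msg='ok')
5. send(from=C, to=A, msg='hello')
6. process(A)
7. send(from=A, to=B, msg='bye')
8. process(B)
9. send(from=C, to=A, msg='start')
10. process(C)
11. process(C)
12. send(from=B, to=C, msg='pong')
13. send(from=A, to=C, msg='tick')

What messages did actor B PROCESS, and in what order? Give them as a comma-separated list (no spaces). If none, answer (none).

After 1 (send(from=B, to=A, msg='sync')): A:[sync] B:[] C:[]
After 2 (send(from=B, to=A, msg='data')): A:[sync,data] B:[] C:[]
After 3 (send(from=C, to=B, msg='err')): A:[sync,data] B:[err] C:[]
After 4 (send(from=B, to=A, msg='ok')): A:[sync,data,ok] B:[err] C:[]
After 5 (send(from=C, to=A, msg='hello')): A:[sync,data,ok,hello] B:[err] C:[]
After 6 (process(A)): A:[data,ok,hello] B:[err] C:[]
After 7 (send(from=A, to=B, msg='bye')): A:[data,ok,hello] B:[err,bye] C:[]
After 8 (process(B)): A:[data,ok,hello] B:[bye] C:[]
After 9 (send(from=C, to=A, msg='start')): A:[data,ok,hello,start] B:[bye] C:[]
After 10 (process(C)): A:[data,ok,hello,start] B:[bye] C:[]
After 11 (process(C)): A:[data,ok,hello,start] B:[bye] C:[]
After 12 (send(from=B, to=C, msg='pong')): A:[data,ok,hello,start] B:[bye] C:[pong]
After 13 (send(from=A, to=C, msg='tick')): A:[data,ok,hello,start] B:[bye] C:[pong,tick]

Answer: err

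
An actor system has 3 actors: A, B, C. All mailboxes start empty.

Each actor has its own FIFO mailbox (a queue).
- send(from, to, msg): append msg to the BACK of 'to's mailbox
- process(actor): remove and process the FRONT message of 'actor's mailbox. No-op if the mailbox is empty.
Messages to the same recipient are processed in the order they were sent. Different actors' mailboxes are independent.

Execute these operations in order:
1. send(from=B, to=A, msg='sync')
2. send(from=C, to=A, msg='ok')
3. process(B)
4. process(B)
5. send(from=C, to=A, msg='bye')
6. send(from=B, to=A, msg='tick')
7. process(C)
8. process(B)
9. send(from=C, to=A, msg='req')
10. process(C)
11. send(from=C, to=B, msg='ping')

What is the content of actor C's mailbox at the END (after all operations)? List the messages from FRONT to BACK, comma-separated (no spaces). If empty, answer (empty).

Answer: (empty)

Derivation:
After 1 (send(from=B, to=A, msg='sync')): A:[sync] B:[] C:[]
After 2 (send(from=C, to=A, msg='ok')): A:[sync,ok] B:[] C:[]
After 3 (process(B)): A:[sync,ok] B:[] C:[]
After 4 (process(B)): A:[sync,ok] B:[] C:[]
After 5 (send(from=C, to=A, msg='bye')): A:[sync,ok,bye] B:[] C:[]
After 6 (send(from=B, to=A, msg='tick')): A:[sync,ok,bye,tick] B:[] C:[]
After 7 (process(C)): A:[sync,ok,bye,tick] B:[] C:[]
After 8 (process(B)): A:[sync,ok,bye,tick] B:[] C:[]
After 9 (send(from=C, to=A, msg='req')): A:[sync,ok,bye,tick,req] B:[] C:[]
After 10 (process(C)): A:[sync,ok,bye,tick,req] B:[] C:[]
After 11 (send(from=C, to=B, msg='ping')): A:[sync,ok,bye,tick,req] B:[ping] C:[]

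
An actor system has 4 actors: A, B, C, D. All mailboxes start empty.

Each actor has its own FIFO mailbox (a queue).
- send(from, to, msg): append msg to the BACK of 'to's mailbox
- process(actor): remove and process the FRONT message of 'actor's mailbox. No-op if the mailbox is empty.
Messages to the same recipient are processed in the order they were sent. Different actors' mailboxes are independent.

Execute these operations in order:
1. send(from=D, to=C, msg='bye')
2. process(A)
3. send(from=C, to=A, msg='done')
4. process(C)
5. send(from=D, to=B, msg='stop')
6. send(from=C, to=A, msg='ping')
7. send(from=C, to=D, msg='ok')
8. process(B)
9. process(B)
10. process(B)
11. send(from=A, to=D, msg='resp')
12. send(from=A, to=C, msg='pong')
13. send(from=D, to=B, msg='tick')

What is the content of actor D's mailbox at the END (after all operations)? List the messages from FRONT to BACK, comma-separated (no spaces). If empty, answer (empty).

After 1 (send(from=D, to=C, msg='bye')): A:[] B:[] C:[bye] D:[]
After 2 (process(A)): A:[] B:[] C:[bye] D:[]
After 3 (send(from=C, to=A, msg='done')): A:[done] B:[] C:[bye] D:[]
After 4 (process(C)): A:[done] B:[] C:[] D:[]
After 5 (send(from=D, to=B, msg='stop')): A:[done] B:[stop] C:[] D:[]
After 6 (send(from=C, to=A, msg='ping')): A:[done,ping] B:[stop] C:[] D:[]
After 7 (send(from=C, to=D, msg='ok')): A:[done,ping] B:[stop] C:[] D:[ok]
After 8 (process(B)): A:[done,ping] B:[] C:[] D:[ok]
After 9 (process(B)): A:[done,ping] B:[] C:[] D:[ok]
After 10 (process(B)): A:[done,ping] B:[] C:[] D:[ok]
After 11 (send(from=A, to=D, msg='resp')): A:[done,ping] B:[] C:[] D:[ok,resp]
After 12 (send(from=A, to=C, msg='pong')): A:[done,ping] B:[] C:[pong] D:[ok,resp]
After 13 (send(from=D, to=B, msg='tick')): A:[done,ping] B:[tick] C:[pong] D:[ok,resp]

Answer: ok,resp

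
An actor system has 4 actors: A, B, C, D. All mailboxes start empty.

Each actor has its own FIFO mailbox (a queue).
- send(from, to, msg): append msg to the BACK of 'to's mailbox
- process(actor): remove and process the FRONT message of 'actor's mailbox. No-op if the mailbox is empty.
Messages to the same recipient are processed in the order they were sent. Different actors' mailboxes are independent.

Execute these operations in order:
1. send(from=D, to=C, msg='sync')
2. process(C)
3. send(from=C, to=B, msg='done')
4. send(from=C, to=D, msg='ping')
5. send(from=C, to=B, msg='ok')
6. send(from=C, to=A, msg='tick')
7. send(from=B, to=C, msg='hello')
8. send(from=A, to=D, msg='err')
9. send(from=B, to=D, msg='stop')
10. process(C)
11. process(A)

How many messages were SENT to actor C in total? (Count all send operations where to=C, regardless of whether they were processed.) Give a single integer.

Answer: 2

Derivation:
After 1 (send(from=D, to=C, msg='sync')): A:[] B:[] C:[sync] D:[]
After 2 (process(C)): A:[] B:[] C:[] D:[]
After 3 (send(from=C, to=B, msg='done')): A:[] B:[done] C:[] D:[]
After 4 (send(from=C, to=D, msg='ping')): A:[] B:[done] C:[] D:[ping]
After 5 (send(from=C, to=B, msg='ok')): A:[] B:[done,ok] C:[] D:[ping]
After 6 (send(from=C, to=A, msg='tick')): A:[tick] B:[done,ok] C:[] D:[ping]
After 7 (send(from=B, to=C, msg='hello')): A:[tick] B:[done,ok] C:[hello] D:[ping]
After 8 (send(from=A, to=D, msg='err')): A:[tick] B:[done,ok] C:[hello] D:[ping,err]
After 9 (send(from=B, to=D, msg='stop')): A:[tick] B:[done,ok] C:[hello] D:[ping,err,stop]
After 10 (process(C)): A:[tick] B:[done,ok] C:[] D:[ping,err,stop]
After 11 (process(A)): A:[] B:[done,ok] C:[] D:[ping,err,stop]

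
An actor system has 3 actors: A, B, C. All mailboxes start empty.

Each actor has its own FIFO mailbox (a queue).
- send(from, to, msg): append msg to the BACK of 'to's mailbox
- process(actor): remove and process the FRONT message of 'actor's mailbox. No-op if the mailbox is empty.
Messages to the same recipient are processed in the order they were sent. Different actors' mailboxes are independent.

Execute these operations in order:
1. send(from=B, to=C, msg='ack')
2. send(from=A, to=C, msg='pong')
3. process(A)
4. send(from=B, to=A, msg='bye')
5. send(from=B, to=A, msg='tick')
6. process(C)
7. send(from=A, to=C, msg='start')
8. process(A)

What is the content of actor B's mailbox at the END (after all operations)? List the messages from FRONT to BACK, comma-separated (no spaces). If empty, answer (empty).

After 1 (send(from=B, to=C, msg='ack')): A:[] B:[] C:[ack]
After 2 (send(from=A, to=C, msg='pong')): A:[] B:[] C:[ack,pong]
After 3 (process(A)): A:[] B:[] C:[ack,pong]
After 4 (send(from=B, to=A, msg='bye')): A:[bye] B:[] C:[ack,pong]
After 5 (send(from=B, to=A, msg='tick')): A:[bye,tick] B:[] C:[ack,pong]
After 6 (process(C)): A:[bye,tick] B:[] C:[pong]
After 7 (send(from=A, to=C, msg='start')): A:[bye,tick] B:[] C:[pong,start]
After 8 (process(A)): A:[tick] B:[] C:[pong,start]

Answer: (empty)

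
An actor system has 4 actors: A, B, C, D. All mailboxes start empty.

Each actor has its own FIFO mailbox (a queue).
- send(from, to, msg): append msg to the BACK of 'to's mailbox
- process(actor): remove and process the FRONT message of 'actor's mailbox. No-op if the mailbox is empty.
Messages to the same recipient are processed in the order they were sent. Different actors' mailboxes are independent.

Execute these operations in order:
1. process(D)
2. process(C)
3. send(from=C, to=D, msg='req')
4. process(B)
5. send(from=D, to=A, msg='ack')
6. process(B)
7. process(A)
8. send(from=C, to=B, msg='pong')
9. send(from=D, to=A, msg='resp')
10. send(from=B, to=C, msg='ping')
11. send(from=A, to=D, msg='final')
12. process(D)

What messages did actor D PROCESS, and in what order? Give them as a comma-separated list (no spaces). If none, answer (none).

After 1 (process(D)): A:[] B:[] C:[] D:[]
After 2 (process(C)): A:[] B:[] C:[] D:[]
After 3 (send(from=C, to=D, msg='req')): A:[] B:[] C:[] D:[req]
After 4 (process(B)): A:[] B:[] C:[] D:[req]
After 5 (send(from=D, to=A, msg='ack')): A:[ack] B:[] C:[] D:[req]
After 6 (process(B)): A:[ack] B:[] C:[] D:[req]
After 7 (process(A)): A:[] B:[] C:[] D:[req]
After 8 (send(from=C, to=B, msg='pong')): A:[] B:[pong] C:[] D:[req]
After 9 (send(from=D, to=A, msg='resp')): A:[resp] B:[pong] C:[] D:[req]
After 10 (send(from=B, to=C, msg='ping')): A:[resp] B:[pong] C:[ping] D:[req]
After 11 (send(from=A, to=D, msg='final')): A:[resp] B:[pong] C:[ping] D:[req,final]
After 12 (process(D)): A:[resp] B:[pong] C:[ping] D:[final]

Answer: req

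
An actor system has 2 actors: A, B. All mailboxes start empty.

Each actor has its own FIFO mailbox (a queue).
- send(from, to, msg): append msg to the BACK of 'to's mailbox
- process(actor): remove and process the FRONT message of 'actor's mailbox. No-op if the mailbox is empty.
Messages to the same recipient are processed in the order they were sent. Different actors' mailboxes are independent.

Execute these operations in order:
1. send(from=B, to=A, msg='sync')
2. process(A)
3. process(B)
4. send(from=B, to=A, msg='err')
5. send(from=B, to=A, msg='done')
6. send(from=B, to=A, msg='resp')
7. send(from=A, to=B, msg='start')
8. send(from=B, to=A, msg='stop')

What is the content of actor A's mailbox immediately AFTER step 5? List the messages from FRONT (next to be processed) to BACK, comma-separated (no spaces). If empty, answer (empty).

After 1 (send(from=B, to=A, msg='sync')): A:[sync] B:[]
After 2 (process(A)): A:[] B:[]
After 3 (process(B)): A:[] B:[]
After 4 (send(from=B, to=A, msg='err')): A:[err] B:[]
After 5 (send(from=B, to=A, msg='done')): A:[err,done] B:[]

err,done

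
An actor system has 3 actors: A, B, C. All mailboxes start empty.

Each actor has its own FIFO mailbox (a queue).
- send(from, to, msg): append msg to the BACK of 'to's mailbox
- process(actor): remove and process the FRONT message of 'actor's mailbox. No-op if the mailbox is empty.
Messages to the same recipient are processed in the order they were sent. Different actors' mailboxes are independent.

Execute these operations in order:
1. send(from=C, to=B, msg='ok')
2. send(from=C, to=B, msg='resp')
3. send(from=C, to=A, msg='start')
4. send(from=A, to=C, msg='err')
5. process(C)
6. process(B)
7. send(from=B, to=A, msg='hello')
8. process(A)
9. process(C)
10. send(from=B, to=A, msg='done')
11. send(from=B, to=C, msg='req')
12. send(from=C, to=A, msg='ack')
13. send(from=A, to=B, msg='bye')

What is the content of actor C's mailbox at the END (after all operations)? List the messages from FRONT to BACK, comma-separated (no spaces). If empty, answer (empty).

Answer: req

Derivation:
After 1 (send(from=C, to=B, msg='ok')): A:[] B:[ok] C:[]
After 2 (send(from=C, to=B, msg='resp')): A:[] B:[ok,resp] C:[]
After 3 (send(from=C, to=A, msg='start')): A:[start] B:[ok,resp] C:[]
After 4 (send(from=A, to=C, msg='err')): A:[start] B:[ok,resp] C:[err]
After 5 (process(C)): A:[start] B:[ok,resp] C:[]
After 6 (process(B)): A:[start] B:[resp] C:[]
After 7 (send(from=B, to=A, msg='hello')): A:[start,hello] B:[resp] C:[]
After 8 (process(A)): A:[hello] B:[resp] C:[]
After 9 (process(C)): A:[hello] B:[resp] C:[]
After 10 (send(from=B, to=A, msg='done')): A:[hello,done] B:[resp] C:[]
After 11 (send(from=B, to=C, msg='req')): A:[hello,done] B:[resp] C:[req]
After 12 (send(from=C, to=A, msg='ack')): A:[hello,done,ack] B:[resp] C:[req]
After 13 (send(from=A, to=B, msg='bye')): A:[hello,done,ack] B:[resp,bye] C:[req]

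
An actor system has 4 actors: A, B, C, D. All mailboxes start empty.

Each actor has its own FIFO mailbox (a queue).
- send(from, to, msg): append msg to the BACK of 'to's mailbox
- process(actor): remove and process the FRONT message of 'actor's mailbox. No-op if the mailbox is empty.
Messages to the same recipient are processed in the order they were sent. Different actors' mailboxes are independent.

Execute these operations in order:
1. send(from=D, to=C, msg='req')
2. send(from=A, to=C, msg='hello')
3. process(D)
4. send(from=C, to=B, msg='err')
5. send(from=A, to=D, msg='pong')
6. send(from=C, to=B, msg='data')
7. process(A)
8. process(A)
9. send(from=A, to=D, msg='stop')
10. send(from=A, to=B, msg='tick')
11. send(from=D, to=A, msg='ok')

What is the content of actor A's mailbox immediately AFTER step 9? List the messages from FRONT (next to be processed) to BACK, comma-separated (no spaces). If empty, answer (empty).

After 1 (send(from=D, to=C, msg='req')): A:[] B:[] C:[req] D:[]
After 2 (send(from=A, to=C, msg='hello')): A:[] B:[] C:[req,hello] D:[]
After 3 (process(D)): A:[] B:[] C:[req,hello] D:[]
After 4 (send(from=C, to=B, msg='err')): A:[] B:[err] C:[req,hello] D:[]
After 5 (send(from=A, to=D, msg='pong')): A:[] B:[err] C:[req,hello] D:[pong]
After 6 (send(from=C, to=B, msg='data')): A:[] B:[err,data] C:[req,hello] D:[pong]
After 7 (process(A)): A:[] B:[err,data] C:[req,hello] D:[pong]
After 8 (process(A)): A:[] B:[err,data] C:[req,hello] D:[pong]
After 9 (send(from=A, to=D, msg='stop')): A:[] B:[err,data] C:[req,hello] D:[pong,stop]

(empty)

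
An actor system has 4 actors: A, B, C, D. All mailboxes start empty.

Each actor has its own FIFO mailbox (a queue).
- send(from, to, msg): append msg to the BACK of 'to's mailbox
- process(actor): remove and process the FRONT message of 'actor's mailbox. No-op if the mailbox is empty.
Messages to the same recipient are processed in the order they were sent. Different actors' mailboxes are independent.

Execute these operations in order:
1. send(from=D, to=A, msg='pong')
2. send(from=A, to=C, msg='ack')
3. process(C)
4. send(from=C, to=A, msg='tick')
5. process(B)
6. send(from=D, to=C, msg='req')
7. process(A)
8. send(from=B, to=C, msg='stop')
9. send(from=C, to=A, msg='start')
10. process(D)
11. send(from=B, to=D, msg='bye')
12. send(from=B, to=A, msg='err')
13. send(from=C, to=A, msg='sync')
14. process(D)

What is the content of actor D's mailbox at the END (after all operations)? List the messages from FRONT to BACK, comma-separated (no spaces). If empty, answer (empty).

After 1 (send(from=D, to=A, msg='pong')): A:[pong] B:[] C:[] D:[]
After 2 (send(from=A, to=C, msg='ack')): A:[pong] B:[] C:[ack] D:[]
After 3 (process(C)): A:[pong] B:[] C:[] D:[]
After 4 (send(from=C, to=A, msg='tick')): A:[pong,tick] B:[] C:[] D:[]
After 5 (process(B)): A:[pong,tick] B:[] C:[] D:[]
After 6 (send(from=D, to=C, msg='req')): A:[pong,tick] B:[] C:[req] D:[]
After 7 (process(A)): A:[tick] B:[] C:[req] D:[]
After 8 (send(from=B, to=C, msg='stop')): A:[tick] B:[] C:[req,stop] D:[]
After 9 (send(from=C, to=A, msg='start')): A:[tick,start] B:[] C:[req,stop] D:[]
After 10 (process(D)): A:[tick,start] B:[] C:[req,stop] D:[]
After 11 (send(from=B, to=D, msg='bye')): A:[tick,start] B:[] C:[req,stop] D:[bye]
After 12 (send(from=B, to=A, msg='err')): A:[tick,start,err] B:[] C:[req,stop] D:[bye]
After 13 (send(from=C, to=A, msg='sync')): A:[tick,start,err,sync] B:[] C:[req,stop] D:[bye]
After 14 (process(D)): A:[tick,start,err,sync] B:[] C:[req,stop] D:[]

Answer: (empty)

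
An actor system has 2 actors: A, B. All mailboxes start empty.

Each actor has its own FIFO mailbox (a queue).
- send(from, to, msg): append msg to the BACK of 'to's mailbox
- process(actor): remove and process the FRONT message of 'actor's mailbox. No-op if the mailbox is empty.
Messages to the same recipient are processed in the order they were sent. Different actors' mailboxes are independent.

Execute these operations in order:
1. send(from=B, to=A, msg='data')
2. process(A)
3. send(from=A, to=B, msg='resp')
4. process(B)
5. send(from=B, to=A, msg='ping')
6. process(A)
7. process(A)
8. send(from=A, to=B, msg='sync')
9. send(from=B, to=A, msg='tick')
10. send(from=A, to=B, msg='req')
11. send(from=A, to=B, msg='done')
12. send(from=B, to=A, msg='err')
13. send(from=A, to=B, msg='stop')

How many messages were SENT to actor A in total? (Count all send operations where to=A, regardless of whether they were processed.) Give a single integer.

After 1 (send(from=B, to=A, msg='data')): A:[data] B:[]
After 2 (process(A)): A:[] B:[]
After 3 (send(from=A, to=B, msg='resp')): A:[] B:[resp]
After 4 (process(B)): A:[] B:[]
After 5 (send(from=B, to=A, msg='ping')): A:[ping] B:[]
After 6 (process(A)): A:[] B:[]
After 7 (process(A)): A:[] B:[]
After 8 (send(from=A, to=B, msg='sync')): A:[] B:[sync]
After 9 (send(from=B, to=A, msg='tick')): A:[tick] B:[sync]
After 10 (send(from=A, to=B, msg='req')): A:[tick] B:[sync,req]
After 11 (send(from=A, to=B, msg='done')): A:[tick] B:[sync,req,done]
After 12 (send(from=B, to=A, msg='err')): A:[tick,err] B:[sync,req,done]
After 13 (send(from=A, to=B, msg='stop')): A:[tick,err] B:[sync,req,done,stop]

Answer: 4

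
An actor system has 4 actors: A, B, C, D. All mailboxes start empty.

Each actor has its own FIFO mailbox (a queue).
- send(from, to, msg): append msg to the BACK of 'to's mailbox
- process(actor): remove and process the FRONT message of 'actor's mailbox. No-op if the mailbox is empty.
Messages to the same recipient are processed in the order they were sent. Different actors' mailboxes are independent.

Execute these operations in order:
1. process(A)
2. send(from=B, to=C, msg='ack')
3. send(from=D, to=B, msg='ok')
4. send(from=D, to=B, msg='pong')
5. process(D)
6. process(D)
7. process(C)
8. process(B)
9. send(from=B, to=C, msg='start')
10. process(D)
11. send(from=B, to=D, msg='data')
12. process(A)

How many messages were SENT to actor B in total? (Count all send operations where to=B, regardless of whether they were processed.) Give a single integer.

After 1 (process(A)): A:[] B:[] C:[] D:[]
After 2 (send(from=B, to=C, msg='ack')): A:[] B:[] C:[ack] D:[]
After 3 (send(from=D, to=B, msg='ok')): A:[] B:[ok] C:[ack] D:[]
After 4 (send(from=D, to=B, msg='pong')): A:[] B:[ok,pong] C:[ack] D:[]
After 5 (process(D)): A:[] B:[ok,pong] C:[ack] D:[]
After 6 (process(D)): A:[] B:[ok,pong] C:[ack] D:[]
After 7 (process(C)): A:[] B:[ok,pong] C:[] D:[]
After 8 (process(B)): A:[] B:[pong] C:[] D:[]
After 9 (send(from=B, to=C, msg='start')): A:[] B:[pong] C:[start] D:[]
After 10 (process(D)): A:[] B:[pong] C:[start] D:[]
After 11 (send(from=B, to=D, msg='data')): A:[] B:[pong] C:[start] D:[data]
After 12 (process(A)): A:[] B:[pong] C:[start] D:[data]

Answer: 2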